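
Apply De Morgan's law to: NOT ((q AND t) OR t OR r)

NOT (q AND t) AND NOT t AND NOT r
De Morgan's: NOT(OR of terms) = AND of negations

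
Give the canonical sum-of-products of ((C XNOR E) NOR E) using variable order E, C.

Σm(1) = (NOT E AND C)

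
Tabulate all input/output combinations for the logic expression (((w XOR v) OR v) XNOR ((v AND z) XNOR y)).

y | w | z | v | Output
----------------------
0 | 0 | 0 | 0 | 0
0 | 0 | 0 | 1 | 1
0 | 0 | 1 | 0 | 0
0 | 0 | 1 | 1 | 0
0 | 1 | 0 | 0 | 1
0 | 1 | 0 | 1 | 1
0 | 1 | 1 | 0 | 1
0 | 1 | 1 | 1 | 0
1 | 0 | 0 | 0 | 1
1 | 0 | 0 | 1 | 0
1 | 0 | 1 | 0 | 1
1 | 0 | 1 | 1 | 1
1 | 1 | 0 | 0 | 0
1 | 1 | 0 | 1 | 0
1 | 1 | 1 | 0 | 0
1 | 1 | 1 | 1 | 1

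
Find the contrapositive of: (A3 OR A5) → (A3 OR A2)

Contrapositive: NOT (A3 OR A2) → NOT (A3 OR A5)
Note: A statement and its contrapositive are logically equivalent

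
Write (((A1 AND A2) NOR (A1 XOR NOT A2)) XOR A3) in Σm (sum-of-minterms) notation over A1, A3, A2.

Σm(1, 2, 4, 7) = (NOT A1 AND NOT A3 AND A2) OR (NOT A1 AND A3 AND NOT A2) OR (A1 AND NOT A3 AND NOT A2) OR (A1 AND A3 AND A2)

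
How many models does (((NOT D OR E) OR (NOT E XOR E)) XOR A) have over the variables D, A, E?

Satisfying assignments: (0,0,0), (0,0,1), (1,0,0), (1,0,1)
Count: 4 out of 8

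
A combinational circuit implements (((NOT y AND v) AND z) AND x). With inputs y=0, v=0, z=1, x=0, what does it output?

Substituting: (((NOT 0 AND 0) AND 1) AND 0)
= 0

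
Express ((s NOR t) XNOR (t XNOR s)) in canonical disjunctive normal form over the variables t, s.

(NOT t AND NOT s) OR (NOT t AND s) OR (t AND NOT s)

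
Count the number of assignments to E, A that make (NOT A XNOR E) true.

Satisfying assignments: (0,1), (1,0)
Count: 2 out of 4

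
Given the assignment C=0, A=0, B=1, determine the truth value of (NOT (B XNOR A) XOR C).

Substituting: (NOT (1 XNOR 0) XOR 0)
= 1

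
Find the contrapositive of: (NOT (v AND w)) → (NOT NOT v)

Contrapositive: NOT v → (v AND w)
Note: A statement and its contrapositive are logically equivalent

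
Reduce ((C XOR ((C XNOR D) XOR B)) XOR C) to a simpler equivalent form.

By XOR self-cancellation ((E XOR v) XOR v = E):
= ((C XNOR D) XOR B)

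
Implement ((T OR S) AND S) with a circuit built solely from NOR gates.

((((T NOR S) NOR (T NOR S)) NOR ((T NOR S) NOR (T NOR S))) NOR (S NOR S))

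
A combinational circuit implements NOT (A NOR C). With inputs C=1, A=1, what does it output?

Substituting: NOT (1 NOR 1)
= 1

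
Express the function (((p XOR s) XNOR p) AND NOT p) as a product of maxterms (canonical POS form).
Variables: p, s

ΠM(1, 2, 3) = (p OR NOT s) AND (NOT p OR s) AND (NOT p OR NOT s)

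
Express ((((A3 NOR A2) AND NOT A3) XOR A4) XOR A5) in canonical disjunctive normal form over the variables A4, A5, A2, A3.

(NOT A4 AND NOT A5 AND NOT A2 AND NOT A3) OR (NOT A4 AND A5 AND NOT A2 AND A3) OR (NOT A4 AND A5 AND A2 AND NOT A3) OR (NOT A4 AND A5 AND A2 AND A3) OR (A4 AND NOT A5 AND NOT A2 AND A3) OR (A4 AND NOT A5 AND A2 AND NOT A3) OR (A4 AND NOT A5 AND A2 AND A3) OR (A4 AND A5 AND NOT A2 AND NOT A3)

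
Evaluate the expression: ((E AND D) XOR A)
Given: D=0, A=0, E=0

Substituting: ((0 AND 0) XOR 0)
= 0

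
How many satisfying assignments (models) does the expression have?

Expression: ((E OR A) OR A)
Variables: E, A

Satisfying assignments: (0,1), (1,0), (1,1)
Count: 3 out of 4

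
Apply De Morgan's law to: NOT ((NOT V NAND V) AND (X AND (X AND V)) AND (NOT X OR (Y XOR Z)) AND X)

NOT (NOT V NAND V) OR NOT (X AND (X AND V)) OR NOT (NOT X OR (Y XOR Z)) OR NOT X
De Morgan's: NOT(AND of terms) = OR of negations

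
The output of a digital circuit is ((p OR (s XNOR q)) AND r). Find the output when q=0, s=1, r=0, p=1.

Substituting: ((1 OR (1 XNOR 0)) AND 0)
= 0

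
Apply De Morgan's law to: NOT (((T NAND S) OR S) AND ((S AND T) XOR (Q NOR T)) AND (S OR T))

NOT ((T NAND S) OR S) OR NOT ((S AND T) XOR (Q NOR T)) OR NOT (S OR T)
De Morgan's: NOT(AND of terms) = OR of negations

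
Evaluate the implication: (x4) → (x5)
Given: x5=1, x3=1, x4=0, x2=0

Antecedent (x4) = 0; consequent (x5) = 1.
0 → 1 = 1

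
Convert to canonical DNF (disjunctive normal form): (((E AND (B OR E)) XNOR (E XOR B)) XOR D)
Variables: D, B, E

(NOT D AND NOT B AND NOT E) OR (NOT D AND NOT B AND E) OR (D AND B AND NOT E) OR (D AND B AND E)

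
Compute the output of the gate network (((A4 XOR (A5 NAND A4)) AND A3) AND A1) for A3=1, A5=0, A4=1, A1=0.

Substituting: (((1 XOR (0 NAND 1)) AND 1) AND 0)
= 0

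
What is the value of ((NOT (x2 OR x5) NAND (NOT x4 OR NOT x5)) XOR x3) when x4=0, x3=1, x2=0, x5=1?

Substituting: ((NOT (0 OR 1) NAND (NOT 0 OR NOT 1)) XOR 1)
= 0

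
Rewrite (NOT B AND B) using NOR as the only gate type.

(((B NOR B) NOR (B NOR B)) NOR (B NOR B))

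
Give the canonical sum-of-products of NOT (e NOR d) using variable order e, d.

Σm(1, 2, 3) = (NOT e AND d) OR (e AND NOT d) OR (e AND d)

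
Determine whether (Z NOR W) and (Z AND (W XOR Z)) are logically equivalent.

No. Counterexample: with W=0, Z=0, Expression 1 = 1 but Expression 2 = 0.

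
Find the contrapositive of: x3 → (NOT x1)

Contrapositive: x1 → NOT x3
Note: A statement and its contrapositive are logically equivalent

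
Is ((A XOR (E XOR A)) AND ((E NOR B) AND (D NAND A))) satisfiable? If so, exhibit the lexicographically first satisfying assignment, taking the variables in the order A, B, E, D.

UNSATISFIABLE - no assignment makes this expression true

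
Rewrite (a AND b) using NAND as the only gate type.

((a NAND b) NAND (a NAND b))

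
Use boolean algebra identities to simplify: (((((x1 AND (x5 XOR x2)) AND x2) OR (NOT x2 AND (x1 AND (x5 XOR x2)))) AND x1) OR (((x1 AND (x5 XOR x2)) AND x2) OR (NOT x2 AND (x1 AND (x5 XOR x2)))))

By absorption (E OR (E AND v) = E) then distribution ((E AND v) OR (E AND NOT v) = E):
= (x1 AND (x5 XOR x2))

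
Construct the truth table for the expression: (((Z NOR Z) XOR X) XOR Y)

Z | X | Y | Output
------------------
0 | 0 | 0 | 1
0 | 0 | 1 | 0
0 | 1 | 0 | 0
0 | 1 | 1 | 1
1 | 0 | 0 | 0
1 | 0 | 1 | 1
1 | 1 | 0 | 1
1 | 1 | 1 | 0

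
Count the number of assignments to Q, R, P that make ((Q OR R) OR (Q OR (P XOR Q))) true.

Satisfying assignments: (0,0,1), (0,1,0), (0,1,1), (1,0,0), (1,0,1), (1,1,0), (1,1,1)
Count: 7 out of 8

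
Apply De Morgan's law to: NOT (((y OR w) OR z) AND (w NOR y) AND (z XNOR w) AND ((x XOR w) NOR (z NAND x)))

NOT ((y OR w) OR z) OR NOT (w NOR y) OR NOT (z XNOR w) OR NOT ((x XOR w) NOR (z NAND x))
De Morgan's: NOT(AND of terms) = OR of negations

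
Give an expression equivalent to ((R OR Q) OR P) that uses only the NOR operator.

((((R NOR Q) NOR (R NOR Q)) NOR P) NOR (((R NOR Q) NOR (R NOR Q)) NOR P))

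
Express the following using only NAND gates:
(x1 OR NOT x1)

((x1 NAND x1) NAND ((x1 NAND x1) NAND (x1 NAND x1)))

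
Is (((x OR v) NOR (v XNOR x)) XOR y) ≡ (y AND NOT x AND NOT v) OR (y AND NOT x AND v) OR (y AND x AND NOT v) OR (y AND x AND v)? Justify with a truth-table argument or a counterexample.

Yes, they are equivalent — the two output columns agree on all 8 assignments:
y | x | v | Expression 1 | Expression 2
---------------------------------------
0 | 0 | 0 | 0 | 0
0 | 0 | 1 | 0 | 0
0 | 1 | 0 | 0 | 0
0 | 1 | 1 | 0 | 0
1 | 0 | 0 | 1 | 1
1 | 0 | 1 | 1 | 1
1 | 1 | 0 | 1 | 1
1 | 1 | 1 | 1 | 1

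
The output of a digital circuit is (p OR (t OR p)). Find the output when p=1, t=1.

Substituting: (1 OR (1 OR 1))
= 1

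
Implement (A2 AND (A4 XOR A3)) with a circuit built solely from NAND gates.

((A2 NAND ((A4 NAND (A4 NAND A3)) NAND (A3 NAND (A4 NAND A3)))) NAND (A2 NAND ((A4 NAND (A4 NAND A3)) NAND (A3 NAND (A4 NAND A3)))))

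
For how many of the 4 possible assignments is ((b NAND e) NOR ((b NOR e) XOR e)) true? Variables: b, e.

No assignment satisfies the expression.
Count: 0 out of 4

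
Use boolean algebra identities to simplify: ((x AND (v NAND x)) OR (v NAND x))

By absorption (E OR (E AND v) = E):
= (v NAND x)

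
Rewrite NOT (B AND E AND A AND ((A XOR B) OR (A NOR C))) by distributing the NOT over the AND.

NOT B OR NOT E OR NOT A OR NOT ((A XOR B) OR (A NOR C))
De Morgan's: NOT(AND of terms) = OR of negations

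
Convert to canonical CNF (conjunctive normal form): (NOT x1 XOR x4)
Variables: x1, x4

(x1 OR NOT x4) AND (NOT x1 OR x4)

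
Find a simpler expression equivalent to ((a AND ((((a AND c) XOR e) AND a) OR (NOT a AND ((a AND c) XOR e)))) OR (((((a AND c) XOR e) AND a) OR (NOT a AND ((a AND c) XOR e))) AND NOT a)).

By distribution ((E AND v) OR (E AND NOT v) = E) then distribution ((E AND v) OR (E AND NOT v) = E):
= ((a AND c) XOR e)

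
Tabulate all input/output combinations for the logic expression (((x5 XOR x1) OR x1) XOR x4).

x4 | x5 | x1 | Output
---------------------
0 | 0 | 0 | 0
0 | 0 | 1 | 1
0 | 1 | 0 | 1
0 | 1 | 1 | 1
1 | 0 | 0 | 1
1 | 0 | 1 | 0
1 | 1 | 0 | 0
1 | 1 | 1 | 0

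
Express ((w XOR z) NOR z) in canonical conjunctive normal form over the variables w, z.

(w OR NOT z) AND (NOT w OR z) AND (NOT w OR NOT z)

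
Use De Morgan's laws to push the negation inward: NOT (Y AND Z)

NOT Y OR NOT Z
De Morgan's: NOT(AND of terms) = OR of negations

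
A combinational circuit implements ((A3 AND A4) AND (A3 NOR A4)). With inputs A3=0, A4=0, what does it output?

Substituting: ((0 AND 0) AND (0 NOR 0))
= 0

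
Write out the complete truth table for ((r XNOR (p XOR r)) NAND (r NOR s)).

s | p | r | Output
------------------
0 | 0 | 0 | 0
0 | 0 | 1 | 1
0 | 1 | 0 | 1
0 | 1 | 1 | 1
1 | 0 | 0 | 1
1 | 0 | 1 | 1
1 | 1 | 0 | 1
1 | 1 | 1 | 1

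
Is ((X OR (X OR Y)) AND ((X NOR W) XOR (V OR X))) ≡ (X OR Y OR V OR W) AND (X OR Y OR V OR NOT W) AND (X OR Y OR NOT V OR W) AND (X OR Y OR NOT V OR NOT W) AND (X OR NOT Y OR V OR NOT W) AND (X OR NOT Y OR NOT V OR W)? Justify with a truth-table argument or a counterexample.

Yes, they are equivalent — the two output columns agree on all 16 assignments:
X | Y | V | W | Expression 1 | Expression 2
-------------------------------------------
0 | 0 | 0 | 0 | 0 | 0
0 | 0 | 0 | 1 | 0 | 0
0 | 0 | 1 | 0 | 0 | 0
0 | 0 | 1 | 1 | 0 | 0
0 | 1 | 0 | 0 | 1 | 1
0 | 1 | 0 | 1 | 0 | 0
0 | 1 | 1 | 0 | 0 | 0
0 | 1 | 1 | 1 | 1 | 1
1 | 0 | 0 | 0 | 1 | 1
1 | 0 | 0 | 1 | 1 | 1
1 | 0 | 1 | 0 | 1 | 1
1 | 0 | 1 | 1 | 1 | 1
1 | 1 | 0 | 0 | 1 | 1
1 | 1 | 0 | 1 | 1 | 1
1 | 1 | 1 | 0 | 1 | 1
1 | 1 | 1 | 1 | 1 | 1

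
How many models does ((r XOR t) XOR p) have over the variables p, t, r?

Satisfying assignments: (0,0,1), (0,1,0), (1,0,0), (1,1,1)
Count: 4 out of 8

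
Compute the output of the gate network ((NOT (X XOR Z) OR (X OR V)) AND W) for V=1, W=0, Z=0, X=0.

Substituting: ((NOT (0 XOR 0) OR (0 OR 1)) AND 0)
= 0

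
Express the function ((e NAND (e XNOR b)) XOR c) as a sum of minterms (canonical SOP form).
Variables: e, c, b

Σm(0, 1, 4, 7) = (NOT e AND NOT c AND NOT b) OR (NOT e AND NOT c AND b) OR (e AND NOT c AND NOT b) OR (e AND c AND b)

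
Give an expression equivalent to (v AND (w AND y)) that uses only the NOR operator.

((v NOR v) NOR (((w NOR w) NOR (y NOR y)) NOR ((w NOR w) NOR (y NOR y))))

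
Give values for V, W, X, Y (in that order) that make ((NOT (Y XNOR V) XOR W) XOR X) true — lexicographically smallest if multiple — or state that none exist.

V=0, W=0, X=0, Y=1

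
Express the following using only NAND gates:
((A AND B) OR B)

((((A NAND B) NAND (A NAND B)) NAND ((A NAND B) NAND (A NAND B))) NAND (B NAND B))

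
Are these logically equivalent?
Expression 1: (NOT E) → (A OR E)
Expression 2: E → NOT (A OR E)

No, Inverse is not equivalent to original (counterexample: A=0, D=0, E=0)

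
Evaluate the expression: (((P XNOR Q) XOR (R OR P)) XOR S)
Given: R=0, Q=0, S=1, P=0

Substituting: (((0 XNOR 0) XOR (0 OR 0)) XOR 1)
= 0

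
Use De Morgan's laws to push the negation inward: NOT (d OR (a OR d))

NOT d AND NOT (a OR d)
De Morgan's: NOT(OR of terms) = AND of negations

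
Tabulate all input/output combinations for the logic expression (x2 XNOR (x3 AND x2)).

x2 | x3 | Output
----------------
0 | 0 | 1
0 | 1 | 1
1 | 0 | 0
1 | 1 | 1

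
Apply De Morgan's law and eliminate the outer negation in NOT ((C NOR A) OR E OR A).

NOT (C NOR A) AND NOT E AND NOT A
De Morgan's: NOT(OR of terms) = AND of negations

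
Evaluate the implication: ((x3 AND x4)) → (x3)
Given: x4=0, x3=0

Antecedent ((x3 AND x4)) = 0; consequent (x3) = 0.
0 → 0 = 1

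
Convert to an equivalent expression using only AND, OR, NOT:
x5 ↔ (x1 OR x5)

(x5 AND (x1 OR x5)) OR (NOT x5 AND NOT (x1 OR x5))
(Biconditional = both true or both false)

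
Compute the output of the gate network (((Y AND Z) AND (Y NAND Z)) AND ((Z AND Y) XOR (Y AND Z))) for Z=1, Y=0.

Substituting: (((0 AND 1) AND (0 NAND 1)) AND ((1 AND 0) XOR (0 AND 1)))
= 0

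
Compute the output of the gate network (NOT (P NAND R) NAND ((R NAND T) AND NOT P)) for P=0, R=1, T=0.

Substituting: (NOT (0 NAND 1) NAND ((1 NAND 0) AND NOT 0))
= 1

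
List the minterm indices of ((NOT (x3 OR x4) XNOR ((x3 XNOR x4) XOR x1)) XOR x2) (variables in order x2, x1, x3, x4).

Σm(0, 1, 2, 7, 11, 12, 13, 14) = (NOT x2 AND NOT x1 AND NOT x3 AND NOT x4) OR (NOT x2 AND NOT x1 AND NOT x3 AND x4) OR (NOT x2 AND NOT x1 AND x3 AND NOT x4) OR (NOT x2 AND x1 AND x3 AND x4) OR (x2 AND NOT x1 AND x3 AND x4) OR (x2 AND x1 AND NOT x3 AND NOT x4) OR (x2 AND x1 AND NOT x3 AND x4) OR (x2 AND x1 AND x3 AND NOT x4)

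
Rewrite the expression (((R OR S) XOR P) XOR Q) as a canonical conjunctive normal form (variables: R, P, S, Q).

(R OR P OR S OR Q) AND (R OR P OR NOT S OR NOT Q) AND (R OR NOT P OR S OR NOT Q) AND (R OR NOT P OR NOT S OR Q) AND (NOT R OR P OR S OR NOT Q) AND (NOT R OR P OR NOT S OR NOT Q) AND (NOT R OR NOT P OR S OR Q) AND (NOT R OR NOT P OR NOT S OR Q)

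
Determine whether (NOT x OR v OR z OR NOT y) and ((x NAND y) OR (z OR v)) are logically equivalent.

Yes, they are equivalent — the two output columns agree on all 16 assignments:
x | v | z | y | Expression 1 | Expression 2
-------------------------------------------
0 | 0 | 0 | 0 | 1 | 1
0 | 0 | 0 | 1 | 1 | 1
0 | 0 | 1 | 0 | 1 | 1
0 | 0 | 1 | 1 | 1 | 1
0 | 1 | 0 | 0 | 1 | 1
0 | 1 | 0 | 1 | 1 | 1
0 | 1 | 1 | 0 | 1 | 1
0 | 1 | 1 | 1 | 1 | 1
1 | 0 | 0 | 0 | 1 | 1
1 | 0 | 0 | 1 | 0 | 0
1 | 0 | 1 | 0 | 1 | 1
1 | 0 | 1 | 1 | 1 | 1
1 | 1 | 0 | 0 | 1 | 1
1 | 1 | 0 | 1 | 1 | 1
1 | 1 | 1 | 0 | 1 | 1
1 | 1 | 1 | 1 | 1 | 1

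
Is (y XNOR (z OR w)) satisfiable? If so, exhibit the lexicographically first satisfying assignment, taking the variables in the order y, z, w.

y=0, z=0, w=0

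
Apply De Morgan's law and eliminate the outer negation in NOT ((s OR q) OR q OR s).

NOT (s OR q) AND NOT q AND NOT s
De Morgan's: NOT(OR of terms) = AND of negations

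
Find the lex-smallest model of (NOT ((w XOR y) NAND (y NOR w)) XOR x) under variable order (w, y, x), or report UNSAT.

w=0, y=0, x=1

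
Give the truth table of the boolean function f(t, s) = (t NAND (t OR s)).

t | s | Output
--------------
0 | 0 | 1
0 | 1 | 1
1 | 0 | 0
1 | 1 | 0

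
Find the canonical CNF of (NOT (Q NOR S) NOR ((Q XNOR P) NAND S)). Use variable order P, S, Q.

(P OR S OR Q) AND (P OR S OR NOT Q) AND (P OR NOT S OR Q) AND (P OR NOT S OR NOT Q) AND (NOT P OR S OR Q) AND (NOT P OR S OR NOT Q) AND (NOT P OR NOT S OR Q) AND (NOT P OR NOT S OR NOT Q)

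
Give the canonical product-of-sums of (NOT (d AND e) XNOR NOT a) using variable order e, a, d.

ΠM(2, 3, 5, 6) = (e OR NOT a OR d) AND (e OR NOT a OR NOT d) AND (NOT e OR a OR NOT d) AND (NOT e OR NOT a OR d)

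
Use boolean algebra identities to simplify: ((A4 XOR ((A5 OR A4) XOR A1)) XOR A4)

By XOR self-cancellation ((E XOR v) XOR v = E):
= ((A5 OR A4) XOR A1)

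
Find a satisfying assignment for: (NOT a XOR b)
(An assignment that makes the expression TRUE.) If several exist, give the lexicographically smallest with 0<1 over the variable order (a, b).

a=0, b=0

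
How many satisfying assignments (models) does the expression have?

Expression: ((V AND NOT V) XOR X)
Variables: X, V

Satisfying assignments: (1,0), (1,1)
Count: 2 out of 4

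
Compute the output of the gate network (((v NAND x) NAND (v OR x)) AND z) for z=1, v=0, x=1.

Substituting: (((0 NAND 1) NAND (0 OR 1)) AND 1)
= 0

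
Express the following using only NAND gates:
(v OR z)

((v NAND v) NAND (z NAND z))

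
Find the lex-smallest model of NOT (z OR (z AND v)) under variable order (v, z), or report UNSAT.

v=0, z=0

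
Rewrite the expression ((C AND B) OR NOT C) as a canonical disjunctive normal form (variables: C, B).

(NOT C AND NOT B) OR (NOT C AND B) OR (C AND B)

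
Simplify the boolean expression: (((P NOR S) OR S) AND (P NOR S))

By absorption (E AND (E OR v) = E):
= (P NOR S)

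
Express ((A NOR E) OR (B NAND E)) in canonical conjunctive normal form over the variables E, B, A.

(NOT E OR NOT B OR A) AND (NOT E OR NOT B OR NOT A)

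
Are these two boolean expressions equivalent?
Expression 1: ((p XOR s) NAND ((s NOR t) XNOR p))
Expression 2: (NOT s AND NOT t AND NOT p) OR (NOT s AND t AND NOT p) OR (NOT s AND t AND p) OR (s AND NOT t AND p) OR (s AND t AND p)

Yes, they are equivalent — the two output columns agree on all 8 assignments:
s | t | p | Expression 1 | Expression 2
---------------------------------------
0 | 0 | 0 | 1 | 1
0 | 0 | 1 | 0 | 0
0 | 1 | 0 | 1 | 1
0 | 1 | 1 | 1 | 1
1 | 0 | 0 | 0 | 0
1 | 0 | 1 | 1 | 1
1 | 1 | 0 | 0 | 0
1 | 1 | 1 | 1 | 1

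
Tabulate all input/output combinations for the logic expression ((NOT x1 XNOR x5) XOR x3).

x5 | x1 | x3 | Output
---------------------
0 | 0 | 0 | 0
0 | 0 | 1 | 1
0 | 1 | 0 | 1
0 | 1 | 1 | 0
1 | 0 | 0 | 1
1 | 0 | 1 | 0
1 | 1 | 0 | 0
1 | 1 | 1 | 1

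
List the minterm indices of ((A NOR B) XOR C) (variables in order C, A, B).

Σm(0, 5, 6, 7) = (NOT C AND NOT A AND NOT B) OR (C AND NOT A AND B) OR (C AND A AND NOT B) OR (C AND A AND B)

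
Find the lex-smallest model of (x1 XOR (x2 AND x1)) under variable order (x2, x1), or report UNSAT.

x2=0, x1=1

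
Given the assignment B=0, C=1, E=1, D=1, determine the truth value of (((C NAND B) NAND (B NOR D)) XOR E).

Substituting: (((1 NAND 0) NAND (0 NOR 1)) XOR 1)
= 0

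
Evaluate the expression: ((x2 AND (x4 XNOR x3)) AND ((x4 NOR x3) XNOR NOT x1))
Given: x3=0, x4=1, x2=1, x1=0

Substituting: ((1 AND (1 XNOR 0)) AND ((1 NOR 0) XNOR NOT 0))
= 0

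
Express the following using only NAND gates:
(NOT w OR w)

(((w NAND w) NAND (w NAND w)) NAND (w NAND w))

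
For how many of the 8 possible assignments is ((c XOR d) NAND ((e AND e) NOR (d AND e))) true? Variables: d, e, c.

Satisfying assignments: (0,0,0), (0,1,0), (0,1,1), (1,0,1), (1,1,0), (1,1,1)
Count: 6 out of 8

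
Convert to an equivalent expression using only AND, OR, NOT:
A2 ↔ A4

(A2 AND A4) OR (NOT A2 AND NOT A4)
(Biconditional = both true or both false)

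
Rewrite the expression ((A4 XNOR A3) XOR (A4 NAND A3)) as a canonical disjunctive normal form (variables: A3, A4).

(NOT A3 AND A4) OR (A3 AND NOT A4) OR (A3 AND A4)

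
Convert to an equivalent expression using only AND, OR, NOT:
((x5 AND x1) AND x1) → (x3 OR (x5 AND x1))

NOT ((x5 AND x1) AND x1) OR (x3 OR (x5 AND x1))
(Implication elimination: A → B = NOT A OR B)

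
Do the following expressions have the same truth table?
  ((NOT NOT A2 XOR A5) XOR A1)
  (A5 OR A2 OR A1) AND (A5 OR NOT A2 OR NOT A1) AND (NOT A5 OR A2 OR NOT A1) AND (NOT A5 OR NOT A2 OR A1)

Yes, they are equivalent — the two output columns agree on all 8 assignments:
A5 | A2 | A1 | Expression 1 | Expression 2
------------------------------------------
0 | 0 | 0 | 0 | 0
0 | 0 | 1 | 1 | 1
0 | 1 | 0 | 1 | 1
0 | 1 | 1 | 0 | 0
1 | 0 | 0 | 1 | 1
1 | 0 | 1 | 0 | 0
1 | 1 | 0 | 0 | 0
1 | 1 | 1 | 1 | 1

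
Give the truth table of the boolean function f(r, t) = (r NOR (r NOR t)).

r | t | Output
--------------
0 | 0 | 0
0 | 1 | 1
1 | 0 | 0
1 | 1 | 0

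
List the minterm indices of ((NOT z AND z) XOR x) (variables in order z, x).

Σm(1, 3) = (NOT z AND x) OR (z AND x)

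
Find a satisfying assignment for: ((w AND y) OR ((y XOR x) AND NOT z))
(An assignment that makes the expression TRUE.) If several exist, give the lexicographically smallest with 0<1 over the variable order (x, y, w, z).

x=0, y=1, w=0, z=0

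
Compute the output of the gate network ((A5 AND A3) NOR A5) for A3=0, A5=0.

Substituting: ((0 AND 0) NOR 0)
= 1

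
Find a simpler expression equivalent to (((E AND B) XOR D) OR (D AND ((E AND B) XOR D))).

By absorption (E OR (E AND v) = E):
= ((E AND B) XOR D)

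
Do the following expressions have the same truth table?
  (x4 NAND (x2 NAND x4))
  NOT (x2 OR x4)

No. Counterexample: with x2=1, x4=0, Expression 1 = 1 but Expression 2 = 0.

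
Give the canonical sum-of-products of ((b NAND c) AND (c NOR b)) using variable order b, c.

Σm(0) = (NOT b AND NOT c)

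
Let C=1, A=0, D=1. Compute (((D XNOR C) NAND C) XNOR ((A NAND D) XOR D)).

Substituting: (((1 XNOR 1) NAND 1) XNOR ((0 NAND 1) XOR 1))
= 1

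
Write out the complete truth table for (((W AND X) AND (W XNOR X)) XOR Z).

X | W | Z | Output
------------------
0 | 0 | 0 | 0
0 | 0 | 1 | 1
0 | 1 | 0 | 0
0 | 1 | 1 | 1
1 | 0 | 0 | 0
1 | 0 | 1 | 1
1 | 1 | 0 | 1
1 | 1 | 1 | 0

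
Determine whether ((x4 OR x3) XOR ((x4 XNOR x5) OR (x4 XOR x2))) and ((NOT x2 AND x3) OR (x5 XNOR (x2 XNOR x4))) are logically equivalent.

No. Counterexample: with x5=0, x3=0, x4=0, x2=0, Expression 1 = 1 but Expression 2 = 0.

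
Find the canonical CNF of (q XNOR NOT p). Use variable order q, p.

(q OR p) AND (NOT q OR NOT p)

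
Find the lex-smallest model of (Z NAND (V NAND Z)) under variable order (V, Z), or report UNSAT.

V=0, Z=0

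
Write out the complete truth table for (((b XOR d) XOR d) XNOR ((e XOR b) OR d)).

e | d | b | Output
------------------
0 | 0 | 0 | 1
0 | 0 | 1 | 1
0 | 1 | 0 | 0
0 | 1 | 1 | 1
1 | 0 | 0 | 0
1 | 0 | 1 | 0
1 | 1 | 0 | 0
1 | 1 | 1 | 1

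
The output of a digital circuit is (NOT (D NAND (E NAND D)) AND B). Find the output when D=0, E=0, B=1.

Substituting: (NOT (0 NAND (0 NAND 0)) AND 1)
= 0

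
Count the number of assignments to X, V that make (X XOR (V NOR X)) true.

Satisfying assignments: (0,0), (1,0), (1,1)
Count: 3 out of 4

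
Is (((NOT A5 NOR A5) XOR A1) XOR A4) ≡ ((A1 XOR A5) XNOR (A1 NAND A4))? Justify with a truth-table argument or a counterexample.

No. Counterexample: with A1=0, A5=0, A4=1, Expression 1 = 1 but Expression 2 = 0.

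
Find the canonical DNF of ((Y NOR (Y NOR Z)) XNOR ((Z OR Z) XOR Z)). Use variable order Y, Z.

(NOT Y AND NOT Z) OR (Y AND NOT Z) OR (Y AND Z)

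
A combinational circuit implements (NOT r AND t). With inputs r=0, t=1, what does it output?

Substituting: (NOT 0 AND 1)
= 1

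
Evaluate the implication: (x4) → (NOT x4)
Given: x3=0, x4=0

Antecedent (x4) = 0; consequent (NOT x4) = 1.
0 → 1 = 1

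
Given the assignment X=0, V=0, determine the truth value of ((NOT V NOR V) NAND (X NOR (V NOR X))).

Substituting: ((NOT 0 NOR 0) NAND (0 NOR (0 NOR 0)))
= 1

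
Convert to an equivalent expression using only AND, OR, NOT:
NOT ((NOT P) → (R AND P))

(NOT P) AND NOT (R AND P)
(Negated implication: NOT(A → B) = A AND NOT B)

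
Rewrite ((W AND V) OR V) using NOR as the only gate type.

((((W NOR W) NOR (V NOR V)) NOR V) NOR (((W NOR W) NOR (V NOR V)) NOR V))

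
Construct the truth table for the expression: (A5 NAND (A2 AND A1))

A2 | A1 | A5 | Output
---------------------
0 | 0 | 0 | 1
0 | 0 | 1 | 1
0 | 1 | 0 | 1
0 | 1 | 1 | 1
1 | 0 | 0 | 1
1 | 0 | 1 | 1
1 | 1 | 0 | 1
1 | 1 | 1 | 0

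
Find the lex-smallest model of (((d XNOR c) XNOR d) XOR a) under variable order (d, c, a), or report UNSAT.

d=0, c=0, a=1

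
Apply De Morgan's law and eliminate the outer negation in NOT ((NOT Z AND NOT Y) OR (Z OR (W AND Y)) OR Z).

NOT (NOT Z AND NOT Y) AND NOT (Z OR (W AND Y)) AND NOT Z
De Morgan's: NOT(OR of terms) = AND of negations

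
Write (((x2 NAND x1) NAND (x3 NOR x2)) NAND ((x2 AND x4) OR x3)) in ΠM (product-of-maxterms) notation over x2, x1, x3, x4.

ΠM(2, 3, 6, 7, 9, 10, 11, 13, 14, 15) = (x2 OR x1 OR NOT x3 OR x4) AND (x2 OR x1 OR NOT x3 OR NOT x4) AND (x2 OR NOT x1 OR NOT x3 OR x4) AND (x2 OR NOT x1 OR NOT x3 OR NOT x4) AND (NOT x2 OR x1 OR x3 OR NOT x4) AND (NOT x2 OR x1 OR NOT x3 OR x4) AND (NOT x2 OR x1 OR NOT x3 OR NOT x4) AND (NOT x2 OR NOT x1 OR x3 OR NOT x4) AND (NOT x2 OR NOT x1 OR NOT x3 OR x4) AND (NOT x2 OR NOT x1 OR NOT x3 OR NOT x4)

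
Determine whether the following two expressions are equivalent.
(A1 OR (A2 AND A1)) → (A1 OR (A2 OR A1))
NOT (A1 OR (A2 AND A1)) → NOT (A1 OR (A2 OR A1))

No, Inverse is not equivalent to original (counterexample: A1=0, A2=1)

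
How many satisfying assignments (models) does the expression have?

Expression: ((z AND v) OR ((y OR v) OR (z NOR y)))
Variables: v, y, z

Satisfying assignments: (0,0,0), (0,1,0), (0,1,1), (1,0,0), (1,0,1), (1,1,0), (1,1,1)
Count: 7 out of 8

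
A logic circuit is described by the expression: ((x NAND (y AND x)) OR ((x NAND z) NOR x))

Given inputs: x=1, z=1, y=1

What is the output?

Substituting: ((1 NAND (1 AND 1)) OR ((1 NAND 1) NOR 1))
= 0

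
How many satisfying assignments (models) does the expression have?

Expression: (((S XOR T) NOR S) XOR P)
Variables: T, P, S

Satisfying assignments: (0,0,0), (0,1,1), (1,1,0), (1,1,1)
Count: 4 out of 8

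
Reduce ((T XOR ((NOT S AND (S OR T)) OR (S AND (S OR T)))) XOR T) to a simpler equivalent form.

By XOR self-cancellation ((E XOR v) XOR v = E) then distribution ((E AND v) OR (E AND NOT v) = E):
= (S OR T)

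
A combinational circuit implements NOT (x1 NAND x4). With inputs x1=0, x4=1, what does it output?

Substituting: NOT (0 NAND 1)
= 0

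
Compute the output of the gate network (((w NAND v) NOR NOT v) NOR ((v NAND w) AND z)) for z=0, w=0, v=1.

Substituting: (((0 NAND 1) NOR NOT 1) NOR ((1 NAND 0) AND 0))
= 1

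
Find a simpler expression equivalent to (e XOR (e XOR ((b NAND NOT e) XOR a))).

By XOR self-cancellation ((E XOR v) XOR v = E):
= ((b NAND NOT e) XOR a)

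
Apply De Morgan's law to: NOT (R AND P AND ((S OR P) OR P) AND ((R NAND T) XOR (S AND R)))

NOT R OR NOT P OR NOT ((S OR P) OR P) OR NOT ((R NAND T) XOR (S AND R))
De Morgan's: NOT(AND of terms) = OR of negations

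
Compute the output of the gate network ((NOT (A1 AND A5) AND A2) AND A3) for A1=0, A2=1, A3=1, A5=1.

Substituting: ((NOT (0 AND 1) AND 1) AND 1)
= 1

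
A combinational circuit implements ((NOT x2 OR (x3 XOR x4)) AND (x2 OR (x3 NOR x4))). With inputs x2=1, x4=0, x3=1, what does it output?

Substituting: ((NOT 1 OR (1 XOR 0)) AND (1 OR (1 NOR 0)))
= 1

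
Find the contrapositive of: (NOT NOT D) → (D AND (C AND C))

Contrapositive: NOT (D AND (C AND C)) → NOT D
Note: A statement and its contrapositive are logically equivalent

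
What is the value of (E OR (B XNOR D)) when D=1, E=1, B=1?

Substituting: (1 OR (1 XNOR 1))
= 1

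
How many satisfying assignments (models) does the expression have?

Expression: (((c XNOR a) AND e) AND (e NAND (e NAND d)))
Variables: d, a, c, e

Satisfying assignments: (1,0,0,1), (1,1,1,1)
Count: 2 out of 16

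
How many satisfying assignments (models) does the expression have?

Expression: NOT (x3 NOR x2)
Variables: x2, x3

Satisfying assignments: (0,1), (1,0), (1,1)
Count: 3 out of 4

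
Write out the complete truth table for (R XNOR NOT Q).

Q | R | Output
--------------
0 | 0 | 0
0 | 1 | 1
1 | 0 | 1
1 | 1 | 0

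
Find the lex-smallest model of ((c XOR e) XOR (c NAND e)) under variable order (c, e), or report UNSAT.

c=0, e=0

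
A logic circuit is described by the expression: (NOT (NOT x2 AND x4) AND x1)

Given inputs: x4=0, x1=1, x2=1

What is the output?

Substituting: (NOT (NOT 1 AND 0) AND 1)
= 1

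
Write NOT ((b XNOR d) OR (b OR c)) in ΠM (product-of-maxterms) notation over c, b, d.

ΠM(0, 2, 3, 4, 5, 6, 7) = (c OR b OR d) AND (c OR NOT b OR d) AND (c OR NOT b OR NOT d) AND (NOT c OR b OR d) AND (NOT c OR b OR NOT d) AND (NOT c OR NOT b OR d) AND (NOT c OR NOT b OR NOT d)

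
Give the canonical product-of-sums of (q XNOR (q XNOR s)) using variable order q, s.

ΠM(0, 2) = (q OR s) AND (NOT q OR s)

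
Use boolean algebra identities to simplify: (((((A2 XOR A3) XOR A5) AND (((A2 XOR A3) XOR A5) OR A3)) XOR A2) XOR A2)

By XOR self-cancellation ((E XOR v) XOR v = E) then absorption (E AND (E OR v) = E):
= ((A2 XOR A3) XOR A5)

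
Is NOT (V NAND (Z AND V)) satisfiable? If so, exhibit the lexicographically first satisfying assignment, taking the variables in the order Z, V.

Z=1, V=1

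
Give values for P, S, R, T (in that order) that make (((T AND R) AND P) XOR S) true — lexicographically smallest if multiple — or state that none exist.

P=0, S=1, R=0, T=0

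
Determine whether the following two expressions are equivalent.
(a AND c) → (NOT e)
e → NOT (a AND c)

Yes, Contrapositive is always equivalent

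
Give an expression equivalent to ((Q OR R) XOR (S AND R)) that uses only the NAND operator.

((((Q NAND Q) NAND (R NAND R)) NAND (((Q NAND Q) NAND (R NAND R)) NAND ((S NAND R) NAND (S NAND R)))) NAND (((S NAND R) NAND (S NAND R)) NAND (((Q NAND Q) NAND (R NAND R)) NAND ((S NAND R) NAND (S NAND R)))))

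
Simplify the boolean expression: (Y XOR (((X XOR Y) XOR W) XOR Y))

By XOR self-cancellation ((E XOR v) XOR v = E):
= ((X XOR Y) XOR W)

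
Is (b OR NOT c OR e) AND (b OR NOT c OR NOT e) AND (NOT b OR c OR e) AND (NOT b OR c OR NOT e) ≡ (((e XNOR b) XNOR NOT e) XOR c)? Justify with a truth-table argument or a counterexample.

Yes, they are equivalent — the two output columns agree on all 8 assignments:
b | c | e | Expression 1 | Expression 2
---------------------------------------
0 | 0 | 0 | 1 | 1
0 | 0 | 1 | 1 | 1
0 | 1 | 0 | 0 | 0
0 | 1 | 1 | 0 | 0
1 | 0 | 0 | 0 | 0
1 | 0 | 1 | 0 | 0
1 | 1 | 0 | 1 | 1
1 | 1 | 1 | 1 | 1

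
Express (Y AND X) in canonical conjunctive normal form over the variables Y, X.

(Y OR X) AND (Y OR NOT X) AND (NOT Y OR X)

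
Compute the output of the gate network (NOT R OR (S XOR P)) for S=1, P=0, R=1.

Substituting: (NOT 1 OR (1 XOR 0))
= 1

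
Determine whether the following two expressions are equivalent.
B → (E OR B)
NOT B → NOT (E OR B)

No, Inverse is not equivalent to original (counterexample: E=1, B=0)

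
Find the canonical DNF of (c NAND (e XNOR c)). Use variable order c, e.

(NOT c AND NOT e) OR (NOT c AND e) OR (c AND NOT e)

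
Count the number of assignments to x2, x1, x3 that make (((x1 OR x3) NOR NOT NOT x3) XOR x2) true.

Satisfying assignments: (0,0,0), (1,0,1), (1,1,0), (1,1,1)
Count: 4 out of 8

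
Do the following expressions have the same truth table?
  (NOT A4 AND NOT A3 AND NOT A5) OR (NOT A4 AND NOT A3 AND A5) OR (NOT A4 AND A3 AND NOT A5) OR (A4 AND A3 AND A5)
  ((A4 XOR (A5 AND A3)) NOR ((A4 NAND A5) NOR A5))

Yes, they are equivalent — the two output columns agree on all 8 assignments:
A4 | A3 | A5 | Expression 1 | Expression 2
------------------------------------------
0 | 0 | 0 | 1 | 1
0 | 0 | 1 | 1 | 1
0 | 1 | 0 | 1 | 1
0 | 1 | 1 | 0 | 0
1 | 0 | 0 | 0 | 0
1 | 0 | 1 | 0 | 0
1 | 1 | 0 | 0 | 0
1 | 1 | 1 | 1 | 1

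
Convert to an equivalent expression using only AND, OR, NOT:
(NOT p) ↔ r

((NOT p) AND r) OR (p AND NOT r)
(Biconditional = both true or both false)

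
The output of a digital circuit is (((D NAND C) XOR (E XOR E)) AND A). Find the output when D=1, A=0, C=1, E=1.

Substituting: (((1 NAND 1) XOR (1 XOR 1)) AND 0)
= 0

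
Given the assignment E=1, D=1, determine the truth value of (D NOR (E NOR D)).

Substituting: (1 NOR (1 NOR 1))
= 0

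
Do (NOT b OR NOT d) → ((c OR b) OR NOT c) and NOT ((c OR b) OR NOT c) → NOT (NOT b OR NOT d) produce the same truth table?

Yes, Contrapositive is always equivalent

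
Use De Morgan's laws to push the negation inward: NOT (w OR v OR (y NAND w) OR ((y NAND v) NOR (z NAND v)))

NOT w AND NOT v AND NOT (y NAND w) AND NOT ((y NAND v) NOR (z NAND v))
De Morgan's: NOT(OR of terms) = AND of negations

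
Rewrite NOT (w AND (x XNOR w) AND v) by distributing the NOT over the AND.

NOT w OR NOT (x XNOR w) OR NOT v
De Morgan's: NOT(AND of terms) = OR of negations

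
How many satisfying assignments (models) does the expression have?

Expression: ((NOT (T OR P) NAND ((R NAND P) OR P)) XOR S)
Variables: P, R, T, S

Satisfying assignments: (0,0,0,1), (0,0,1,0), (0,1,0,1), (0,1,1,0), (1,0,0,0), (1,0,1,0), (1,1,0,0), (1,1,1,0)
Count: 8 out of 16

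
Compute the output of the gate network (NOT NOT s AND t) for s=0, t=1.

Substituting: (NOT NOT 0 AND 1)
= 0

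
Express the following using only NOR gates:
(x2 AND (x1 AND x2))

((x2 NOR x2) NOR (((x1 NOR x1) NOR (x2 NOR x2)) NOR ((x1 NOR x1) NOR (x2 NOR x2))))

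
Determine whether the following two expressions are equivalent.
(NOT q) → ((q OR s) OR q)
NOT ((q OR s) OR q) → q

Yes, Contrapositive is always equivalent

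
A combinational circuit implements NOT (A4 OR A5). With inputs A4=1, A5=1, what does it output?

Substituting: NOT (1 OR 1)
= 0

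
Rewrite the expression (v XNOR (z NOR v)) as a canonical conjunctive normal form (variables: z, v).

(z OR v) AND (z OR NOT v) AND (NOT z OR NOT v)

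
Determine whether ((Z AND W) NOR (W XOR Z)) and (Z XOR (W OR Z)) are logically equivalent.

No. Counterexample: with Z=0, W=0, Expression 1 = 1 but Expression 2 = 0.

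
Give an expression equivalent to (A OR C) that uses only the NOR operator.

((A NOR C) NOR (A NOR C))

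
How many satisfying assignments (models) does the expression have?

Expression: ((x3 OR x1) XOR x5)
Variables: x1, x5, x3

Satisfying assignments: (0,0,1), (0,1,0), (1,0,0), (1,0,1)
Count: 4 out of 8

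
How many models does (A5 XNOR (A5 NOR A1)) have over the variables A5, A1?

Satisfying assignments: (0,1)
Count: 1 out of 4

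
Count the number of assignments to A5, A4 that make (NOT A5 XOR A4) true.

Satisfying assignments: (0,0), (1,1)
Count: 2 out of 4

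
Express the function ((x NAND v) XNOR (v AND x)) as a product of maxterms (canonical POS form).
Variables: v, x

ΠM(0, 1, 2, 3) = (v OR x) AND (v OR NOT x) AND (NOT v OR x) AND (NOT v OR NOT x)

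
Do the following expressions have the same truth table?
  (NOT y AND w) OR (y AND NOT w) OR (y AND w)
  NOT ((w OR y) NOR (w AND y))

Yes, they are equivalent — the two output columns agree on all 4 assignments:
y | w | Expression 1 | Expression 2
-----------------------------------
0 | 0 | 0 | 0
0 | 1 | 1 | 1
1 | 0 | 1 | 1
1 | 1 | 1 | 1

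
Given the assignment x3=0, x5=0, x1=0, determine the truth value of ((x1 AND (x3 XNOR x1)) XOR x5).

Substituting: ((0 AND (0 XNOR 0)) XOR 0)
= 0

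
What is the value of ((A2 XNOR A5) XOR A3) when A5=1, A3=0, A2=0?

Substituting: ((0 XNOR 1) XOR 0)
= 0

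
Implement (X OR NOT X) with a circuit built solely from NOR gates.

((X NOR (X NOR X)) NOR (X NOR (X NOR X)))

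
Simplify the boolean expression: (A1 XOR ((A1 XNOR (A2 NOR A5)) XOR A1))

By XOR self-cancellation ((E XOR v) XOR v = E):
= (A1 XNOR (A2 NOR A5))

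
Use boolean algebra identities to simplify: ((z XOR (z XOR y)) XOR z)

By XOR self-cancellation ((E XOR v) XOR v = E):
= (z XOR y)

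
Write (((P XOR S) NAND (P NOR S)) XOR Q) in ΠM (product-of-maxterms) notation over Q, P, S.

ΠM(4, 5, 6, 7) = (NOT Q OR P OR S) AND (NOT Q OR P OR NOT S) AND (NOT Q OR NOT P OR S) AND (NOT Q OR NOT P OR NOT S)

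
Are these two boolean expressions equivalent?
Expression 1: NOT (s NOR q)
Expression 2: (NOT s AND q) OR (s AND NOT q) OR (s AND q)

Yes, they are equivalent — the two output columns agree on all 4 assignments:
s | q | Expression 1 | Expression 2
-----------------------------------
0 | 0 | 0 | 0
0 | 1 | 1 | 1
1 | 0 | 1 | 1
1 | 1 | 1 | 1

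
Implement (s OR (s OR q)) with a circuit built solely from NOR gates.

((s NOR ((s NOR q) NOR (s NOR q))) NOR (s NOR ((s NOR q) NOR (s NOR q))))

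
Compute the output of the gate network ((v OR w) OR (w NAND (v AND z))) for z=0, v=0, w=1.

Substituting: ((0 OR 1) OR (1 NAND (0 AND 0)))
= 1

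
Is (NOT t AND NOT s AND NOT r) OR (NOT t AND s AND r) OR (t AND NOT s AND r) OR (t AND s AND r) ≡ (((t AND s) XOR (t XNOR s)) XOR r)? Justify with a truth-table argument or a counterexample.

Yes, they are equivalent — the two output columns agree on all 8 assignments:
t | s | r | Expression 1 | Expression 2
---------------------------------------
0 | 0 | 0 | 1 | 1
0 | 0 | 1 | 0 | 0
0 | 1 | 0 | 0 | 0
0 | 1 | 1 | 1 | 1
1 | 0 | 0 | 0 | 0
1 | 0 | 1 | 1 | 1
1 | 1 | 0 | 0 | 0
1 | 1 | 1 | 1 | 1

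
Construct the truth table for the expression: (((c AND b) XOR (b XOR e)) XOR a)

a | c | b | e | Output
----------------------
0 | 0 | 0 | 0 | 0
0 | 0 | 0 | 1 | 1
0 | 0 | 1 | 0 | 1
0 | 0 | 1 | 1 | 0
0 | 1 | 0 | 0 | 0
0 | 1 | 0 | 1 | 1
0 | 1 | 1 | 0 | 0
0 | 1 | 1 | 1 | 1
1 | 0 | 0 | 0 | 1
1 | 0 | 0 | 1 | 0
1 | 0 | 1 | 0 | 0
1 | 0 | 1 | 1 | 1
1 | 1 | 0 | 0 | 1
1 | 1 | 0 | 1 | 0
1 | 1 | 1 | 0 | 1
1 | 1 | 1 | 1 | 0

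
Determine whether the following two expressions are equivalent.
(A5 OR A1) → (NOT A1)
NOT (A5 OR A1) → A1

No, Inverse is not equivalent to original (counterexample: A1=0, A5=0)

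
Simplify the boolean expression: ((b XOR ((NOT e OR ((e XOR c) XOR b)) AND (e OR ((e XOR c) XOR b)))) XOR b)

By XOR self-cancellation ((E XOR v) XOR v = E) then distribution ((E OR v) AND (E OR NOT v) = E):
= ((e XOR c) XOR b)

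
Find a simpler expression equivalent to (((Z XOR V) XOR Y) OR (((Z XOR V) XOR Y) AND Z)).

By absorption (E OR (E AND v) = E):
= ((Z XOR V) XOR Y)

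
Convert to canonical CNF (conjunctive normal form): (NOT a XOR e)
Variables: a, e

(a OR NOT e) AND (NOT a OR e)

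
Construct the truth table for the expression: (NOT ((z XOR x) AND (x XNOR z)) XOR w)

z | w | x | Output
------------------
0 | 0 | 0 | 1
0 | 0 | 1 | 1
0 | 1 | 0 | 0
0 | 1 | 1 | 0
1 | 0 | 0 | 1
1 | 0 | 1 | 1
1 | 1 | 0 | 0
1 | 1 | 1 | 0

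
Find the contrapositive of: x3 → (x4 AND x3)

Contrapositive: NOT (x4 AND x3) → NOT x3
Note: A statement and its contrapositive are logically equivalent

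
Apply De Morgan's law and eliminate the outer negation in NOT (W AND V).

NOT W OR NOT V
De Morgan's: NOT(AND of terms) = OR of negations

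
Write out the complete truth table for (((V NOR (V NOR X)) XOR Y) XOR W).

V | X | Y | W | Output
----------------------
0 | 0 | 0 | 0 | 0
0 | 0 | 0 | 1 | 1
0 | 0 | 1 | 0 | 1
0 | 0 | 1 | 1 | 0
0 | 1 | 0 | 0 | 1
0 | 1 | 0 | 1 | 0
0 | 1 | 1 | 0 | 0
0 | 1 | 1 | 1 | 1
1 | 0 | 0 | 0 | 0
1 | 0 | 0 | 1 | 1
1 | 0 | 1 | 0 | 1
1 | 0 | 1 | 1 | 0
1 | 1 | 0 | 0 | 0
1 | 1 | 0 | 1 | 1
1 | 1 | 1 | 0 | 1
1 | 1 | 1 | 1 | 0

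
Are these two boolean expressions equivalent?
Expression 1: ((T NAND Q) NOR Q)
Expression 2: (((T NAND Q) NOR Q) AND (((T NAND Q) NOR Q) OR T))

Yes, they are equivalent — the two output columns agree on all 4 assignments:
Q | T | Expression 1 | Expression 2
-----------------------------------
0 | 0 | 0 | 0
0 | 1 | 0 | 0
1 | 0 | 0 | 0
1 | 1 | 0 | 0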